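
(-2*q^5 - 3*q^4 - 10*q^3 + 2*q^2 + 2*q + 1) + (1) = -2*q^5 - 3*q^4 - 10*q^3 + 2*q^2 + 2*q + 2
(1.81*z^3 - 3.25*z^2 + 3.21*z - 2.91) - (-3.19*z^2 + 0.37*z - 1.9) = 1.81*z^3 - 0.0600000000000001*z^2 + 2.84*z - 1.01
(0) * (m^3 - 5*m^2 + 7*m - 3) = 0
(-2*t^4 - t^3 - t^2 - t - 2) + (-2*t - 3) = -2*t^4 - t^3 - t^2 - 3*t - 5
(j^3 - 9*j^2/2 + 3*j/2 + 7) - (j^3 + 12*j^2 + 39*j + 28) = -33*j^2/2 - 75*j/2 - 21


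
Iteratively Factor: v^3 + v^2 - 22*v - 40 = (v + 2)*(v^2 - v - 20) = (v - 5)*(v + 2)*(v + 4)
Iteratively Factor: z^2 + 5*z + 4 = (z + 4)*(z + 1)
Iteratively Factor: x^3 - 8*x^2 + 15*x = (x - 3)*(x^2 - 5*x) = (x - 5)*(x - 3)*(x)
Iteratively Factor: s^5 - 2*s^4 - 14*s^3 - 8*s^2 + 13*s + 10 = (s + 1)*(s^4 - 3*s^3 - 11*s^2 + 3*s + 10) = (s + 1)*(s + 2)*(s^3 - 5*s^2 - s + 5) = (s - 5)*(s + 1)*(s + 2)*(s^2 - 1) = (s - 5)*(s + 1)^2*(s + 2)*(s - 1)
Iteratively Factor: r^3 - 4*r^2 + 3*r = (r)*(r^2 - 4*r + 3) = r*(r - 1)*(r - 3)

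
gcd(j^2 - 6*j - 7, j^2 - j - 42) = j - 7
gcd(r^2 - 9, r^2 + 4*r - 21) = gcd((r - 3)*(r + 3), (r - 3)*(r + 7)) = r - 3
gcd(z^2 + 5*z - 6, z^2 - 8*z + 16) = 1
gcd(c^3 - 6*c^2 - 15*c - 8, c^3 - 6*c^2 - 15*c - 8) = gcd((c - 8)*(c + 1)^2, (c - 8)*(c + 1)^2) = c^3 - 6*c^2 - 15*c - 8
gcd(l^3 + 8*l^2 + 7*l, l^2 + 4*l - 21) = l + 7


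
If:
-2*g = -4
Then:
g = 2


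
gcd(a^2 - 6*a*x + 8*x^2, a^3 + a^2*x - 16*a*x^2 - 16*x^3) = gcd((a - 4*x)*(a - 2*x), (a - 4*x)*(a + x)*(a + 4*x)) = -a + 4*x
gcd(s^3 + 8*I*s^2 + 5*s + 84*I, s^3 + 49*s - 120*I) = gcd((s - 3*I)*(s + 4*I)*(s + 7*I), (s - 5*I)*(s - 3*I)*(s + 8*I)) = s - 3*I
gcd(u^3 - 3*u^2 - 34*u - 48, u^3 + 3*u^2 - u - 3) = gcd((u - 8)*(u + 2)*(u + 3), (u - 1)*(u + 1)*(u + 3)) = u + 3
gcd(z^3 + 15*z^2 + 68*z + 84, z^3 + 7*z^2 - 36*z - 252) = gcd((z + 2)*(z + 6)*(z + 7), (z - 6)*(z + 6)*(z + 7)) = z^2 + 13*z + 42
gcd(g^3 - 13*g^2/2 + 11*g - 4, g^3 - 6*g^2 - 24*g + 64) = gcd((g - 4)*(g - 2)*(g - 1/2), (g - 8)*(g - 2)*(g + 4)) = g - 2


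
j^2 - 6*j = j*(j - 6)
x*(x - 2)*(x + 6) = x^3 + 4*x^2 - 12*x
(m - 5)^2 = m^2 - 10*m + 25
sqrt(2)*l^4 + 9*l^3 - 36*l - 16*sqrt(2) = (l - 2)*(l + 2)*(l + 4*sqrt(2))*(sqrt(2)*l + 1)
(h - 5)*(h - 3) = h^2 - 8*h + 15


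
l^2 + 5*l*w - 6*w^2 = (l - w)*(l + 6*w)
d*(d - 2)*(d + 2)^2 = d^4 + 2*d^3 - 4*d^2 - 8*d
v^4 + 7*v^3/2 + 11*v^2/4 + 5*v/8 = v*(v + 1/2)^2*(v + 5/2)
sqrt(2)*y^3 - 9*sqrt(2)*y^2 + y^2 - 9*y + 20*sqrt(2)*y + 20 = (y - 5)*(y - 4)*(sqrt(2)*y + 1)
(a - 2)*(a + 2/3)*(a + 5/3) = a^3 + a^2/3 - 32*a/9 - 20/9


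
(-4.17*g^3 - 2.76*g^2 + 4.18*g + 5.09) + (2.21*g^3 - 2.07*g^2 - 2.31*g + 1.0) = -1.96*g^3 - 4.83*g^2 + 1.87*g + 6.09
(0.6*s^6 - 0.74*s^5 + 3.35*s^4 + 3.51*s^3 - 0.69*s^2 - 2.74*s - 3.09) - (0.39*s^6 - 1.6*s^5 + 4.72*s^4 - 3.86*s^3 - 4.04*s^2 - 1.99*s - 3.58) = 0.21*s^6 + 0.86*s^5 - 1.37*s^4 + 7.37*s^3 + 3.35*s^2 - 0.75*s + 0.49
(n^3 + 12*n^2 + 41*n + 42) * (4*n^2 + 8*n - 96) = 4*n^5 + 56*n^4 + 164*n^3 - 656*n^2 - 3600*n - 4032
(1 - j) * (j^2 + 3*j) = -j^3 - 2*j^2 + 3*j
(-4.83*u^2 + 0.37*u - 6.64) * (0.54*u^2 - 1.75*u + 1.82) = -2.6082*u^4 + 8.6523*u^3 - 13.0237*u^2 + 12.2934*u - 12.0848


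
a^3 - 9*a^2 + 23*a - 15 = (a - 5)*(a - 3)*(a - 1)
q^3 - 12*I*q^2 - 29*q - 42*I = (q - 7*I)*(q - 6*I)*(q + I)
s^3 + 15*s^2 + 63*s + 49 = (s + 1)*(s + 7)^2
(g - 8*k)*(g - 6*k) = g^2 - 14*g*k + 48*k^2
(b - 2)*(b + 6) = b^2 + 4*b - 12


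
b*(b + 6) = b^2 + 6*b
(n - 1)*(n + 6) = n^2 + 5*n - 6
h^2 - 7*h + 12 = (h - 4)*(h - 3)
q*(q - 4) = q^2 - 4*q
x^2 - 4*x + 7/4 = (x - 7/2)*(x - 1/2)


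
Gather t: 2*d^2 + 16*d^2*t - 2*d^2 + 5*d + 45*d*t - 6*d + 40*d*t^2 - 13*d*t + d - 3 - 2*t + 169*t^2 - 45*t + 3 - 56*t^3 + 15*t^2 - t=-56*t^3 + t^2*(40*d + 184) + t*(16*d^2 + 32*d - 48)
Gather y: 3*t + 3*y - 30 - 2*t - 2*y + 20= t + y - 10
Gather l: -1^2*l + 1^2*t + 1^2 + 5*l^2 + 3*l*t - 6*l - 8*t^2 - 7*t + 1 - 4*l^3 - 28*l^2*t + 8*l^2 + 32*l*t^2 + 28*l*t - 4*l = -4*l^3 + l^2*(13 - 28*t) + l*(32*t^2 + 31*t - 11) - 8*t^2 - 6*t + 2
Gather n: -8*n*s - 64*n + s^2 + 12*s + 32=n*(-8*s - 64) + s^2 + 12*s + 32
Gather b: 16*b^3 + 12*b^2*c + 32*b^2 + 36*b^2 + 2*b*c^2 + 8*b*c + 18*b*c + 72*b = 16*b^3 + b^2*(12*c + 68) + b*(2*c^2 + 26*c + 72)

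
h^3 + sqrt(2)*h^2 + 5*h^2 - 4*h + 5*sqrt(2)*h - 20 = (h + 5)*(h - sqrt(2))*(h + 2*sqrt(2))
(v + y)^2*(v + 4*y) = v^3 + 6*v^2*y + 9*v*y^2 + 4*y^3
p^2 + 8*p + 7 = (p + 1)*(p + 7)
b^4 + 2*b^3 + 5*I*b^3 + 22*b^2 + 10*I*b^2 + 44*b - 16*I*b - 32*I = (b + 2)*(b - 2*I)*(b - I)*(b + 8*I)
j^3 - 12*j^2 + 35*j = j*(j - 7)*(j - 5)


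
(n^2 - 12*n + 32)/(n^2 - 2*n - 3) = (-n^2 + 12*n - 32)/(-n^2 + 2*n + 3)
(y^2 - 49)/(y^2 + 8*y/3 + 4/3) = 3*(y^2 - 49)/(3*y^2 + 8*y + 4)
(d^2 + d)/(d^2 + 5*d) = (d + 1)/(d + 5)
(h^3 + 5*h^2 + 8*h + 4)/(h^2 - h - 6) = (h^2 + 3*h + 2)/(h - 3)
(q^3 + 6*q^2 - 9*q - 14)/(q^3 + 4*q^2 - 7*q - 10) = (q + 7)/(q + 5)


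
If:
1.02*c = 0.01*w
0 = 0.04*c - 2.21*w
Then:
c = 0.00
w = 0.00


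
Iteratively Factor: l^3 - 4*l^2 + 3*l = (l - 3)*(l^2 - l) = l*(l - 3)*(l - 1)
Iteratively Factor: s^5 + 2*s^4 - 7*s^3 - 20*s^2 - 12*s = (s + 2)*(s^4 - 7*s^2 - 6*s) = (s - 3)*(s + 2)*(s^3 + 3*s^2 + 2*s) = (s - 3)*(s + 1)*(s + 2)*(s^2 + 2*s) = (s - 3)*(s + 1)*(s + 2)^2*(s)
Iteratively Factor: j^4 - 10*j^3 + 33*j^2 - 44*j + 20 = (j - 1)*(j^3 - 9*j^2 + 24*j - 20) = (j - 2)*(j - 1)*(j^2 - 7*j + 10) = (j - 2)^2*(j - 1)*(j - 5)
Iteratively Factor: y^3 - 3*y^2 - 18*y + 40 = (y + 4)*(y^2 - 7*y + 10) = (y - 5)*(y + 4)*(y - 2)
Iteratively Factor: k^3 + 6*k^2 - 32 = (k + 4)*(k^2 + 2*k - 8) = (k + 4)^2*(k - 2)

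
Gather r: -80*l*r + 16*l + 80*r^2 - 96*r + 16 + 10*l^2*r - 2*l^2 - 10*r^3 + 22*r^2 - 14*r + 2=-2*l^2 + 16*l - 10*r^3 + 102*r^2 + r*(10*l^2 - 80*l - 110) + 18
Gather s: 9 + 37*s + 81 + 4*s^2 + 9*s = 4*s^2 + 46*s + 90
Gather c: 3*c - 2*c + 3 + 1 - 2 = c + 2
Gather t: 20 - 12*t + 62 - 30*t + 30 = 112 - 42*t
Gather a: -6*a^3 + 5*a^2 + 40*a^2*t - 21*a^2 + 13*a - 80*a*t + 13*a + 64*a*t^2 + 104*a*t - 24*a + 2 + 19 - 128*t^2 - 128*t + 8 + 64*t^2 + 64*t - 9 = -6*a^3 + a^2*(40*t - 16) + a*(64*t^2 + 24*t + 2) - 64*t^2 - 64*t + 20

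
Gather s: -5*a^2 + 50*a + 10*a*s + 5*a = -5*a^2 + 10*a*s + 55*a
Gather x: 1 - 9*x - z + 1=-9*x - z + 2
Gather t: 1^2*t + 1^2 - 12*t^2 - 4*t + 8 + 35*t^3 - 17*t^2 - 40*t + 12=35*t^3 - 29*t^2 - 43*t + 21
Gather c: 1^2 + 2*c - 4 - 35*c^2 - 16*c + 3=-35*c^2 - 14*c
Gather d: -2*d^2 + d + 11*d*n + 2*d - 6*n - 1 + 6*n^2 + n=-2*d^2 + d*(11*n + 3) + 6*n^2 - 5*n - 1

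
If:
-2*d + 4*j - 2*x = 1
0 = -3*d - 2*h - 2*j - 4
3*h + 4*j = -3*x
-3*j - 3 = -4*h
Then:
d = -37/27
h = 19/42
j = -25/63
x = 29/378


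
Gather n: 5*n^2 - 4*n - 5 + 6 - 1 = 5*n^2 - 4*n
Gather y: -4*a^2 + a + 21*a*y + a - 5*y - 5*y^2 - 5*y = -4*a^2 + 2*a - 5*y^2 + y*(21*a - 10)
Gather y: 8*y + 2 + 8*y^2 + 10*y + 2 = 8*y^2 + 18*y + 4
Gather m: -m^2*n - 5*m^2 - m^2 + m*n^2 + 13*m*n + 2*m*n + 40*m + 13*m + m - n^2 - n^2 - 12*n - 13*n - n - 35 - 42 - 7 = m^2*(-n - 6) + m*(n^2 + 15*n + 54) - 2*n^2 - 26*n - 84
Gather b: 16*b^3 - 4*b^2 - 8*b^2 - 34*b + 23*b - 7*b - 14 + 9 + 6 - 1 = 16*b^3 - 12*b^2 - 18*b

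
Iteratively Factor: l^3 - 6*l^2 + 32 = (l - 4)*(l^2 - 2*l - 8) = (l - 4)*(l + 2)*(l - 4)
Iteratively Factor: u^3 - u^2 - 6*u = (u)*(u^2 - u - 6) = u*(u + 2)*(u - 3)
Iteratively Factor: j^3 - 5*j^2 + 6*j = (j - 2)*(j^2 - 3*j) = j*(j - 2)*(j - 3)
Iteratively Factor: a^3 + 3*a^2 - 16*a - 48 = (a + 4)*(a^2 - a - 12) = (a - 4)*(a + 4)*(a + 3)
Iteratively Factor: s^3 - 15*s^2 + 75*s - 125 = (s - 5)*(s^2 - 10*s + 25) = (s - 5)^2*(s - 5)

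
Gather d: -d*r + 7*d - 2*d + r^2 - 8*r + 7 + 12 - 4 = d*(5 - r) + r^2 - 8*r + 15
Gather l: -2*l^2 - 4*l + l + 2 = -2*l^2 - 3*l + 2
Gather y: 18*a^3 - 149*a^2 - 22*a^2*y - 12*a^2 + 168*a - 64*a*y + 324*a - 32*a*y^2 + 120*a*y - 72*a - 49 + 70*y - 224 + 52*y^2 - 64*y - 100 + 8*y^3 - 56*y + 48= 18*a^3 - 161*a^2 + 420*a + 8*y^3 + y^2*(52 - 32*a) + y*(-22*a^2 + 56*a - 50) - 325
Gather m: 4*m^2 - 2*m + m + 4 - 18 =4*m^2 - m - 14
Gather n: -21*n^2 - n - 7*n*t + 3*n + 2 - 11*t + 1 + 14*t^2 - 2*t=-21*n^2 + n*(2 - 7*t) + 14*t^2 - 13*t + 3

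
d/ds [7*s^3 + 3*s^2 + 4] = 3*s*(7*s + 2)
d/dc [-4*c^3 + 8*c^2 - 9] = 4*c*(4 - 3*c)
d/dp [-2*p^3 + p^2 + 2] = 2*p*(1 - 3*p)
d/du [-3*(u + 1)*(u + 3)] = -6*u - 12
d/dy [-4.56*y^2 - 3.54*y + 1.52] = -9.12*y - 3.54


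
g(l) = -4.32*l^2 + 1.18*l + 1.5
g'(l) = 1.18 - 8.64*l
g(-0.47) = -0.01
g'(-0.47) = 5.24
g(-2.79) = -35.42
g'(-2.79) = 25.29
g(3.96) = -61.57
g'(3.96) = -33.03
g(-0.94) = -3.43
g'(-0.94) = 9.30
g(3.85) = -57.99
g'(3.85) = -32.08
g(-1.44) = -9.16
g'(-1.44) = 13.62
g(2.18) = -16.46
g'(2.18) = -17.66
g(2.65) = -25.71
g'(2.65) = -21.72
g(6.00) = -146.94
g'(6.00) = -50.66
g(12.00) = -606.42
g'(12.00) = -102.50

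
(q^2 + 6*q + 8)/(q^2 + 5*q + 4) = (q + 2)/(q + 1)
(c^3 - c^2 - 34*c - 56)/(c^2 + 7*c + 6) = (c^3 - c^2 - 34*c - 56)/(c^2 + 7*c + 6)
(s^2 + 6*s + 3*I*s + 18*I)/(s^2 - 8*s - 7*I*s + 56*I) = (s^2 + 3*s*(2 + I) + 18*I)/(s^2 - s*(8 + 7*I) + 56*I)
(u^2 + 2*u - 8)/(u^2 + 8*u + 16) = (u - 2)/(u + 4)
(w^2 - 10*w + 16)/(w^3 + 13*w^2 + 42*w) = (w^2 - 10*w + 16)/(w*(w^2 + 13*w + 42))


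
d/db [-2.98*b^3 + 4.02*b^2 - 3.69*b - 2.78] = -8.94*b^2 + 8.04*b - 3.69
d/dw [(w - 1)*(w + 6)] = 2*w + 5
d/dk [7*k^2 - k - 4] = 14*k - 1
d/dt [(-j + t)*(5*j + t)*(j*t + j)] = j*(-5*j^2 + 8*j*t + 4*j + 3*t^2 + 2*t)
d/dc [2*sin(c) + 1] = 2*cos(c)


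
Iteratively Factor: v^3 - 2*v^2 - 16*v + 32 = (v - 4)*(v^2 + 2*v - 8) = (v - 4)*(v + 4)*(v - 2)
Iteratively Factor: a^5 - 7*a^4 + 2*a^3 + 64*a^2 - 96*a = (a - 4)*(a^4 - 3*a^3 - 10*a^2 + 24*a) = a*(a - 4)*(a^3 - 3*a^2 - 10*a + 24) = a*(a - 4)*(a - 2)*(a^2 - a - 12) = a*(a - 4)*(a - 2)*(a + 3)*(a - 4)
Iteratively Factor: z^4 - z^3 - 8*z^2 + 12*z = (z - 2)*(z^3 + z^2 - 6*z) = (z - 2)^2*(z^2 + 3*z) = (z - 2)^2*(z + 3)*(z)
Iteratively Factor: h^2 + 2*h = (h)*(h + 2)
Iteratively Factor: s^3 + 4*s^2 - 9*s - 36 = (s - 3)*(s^2 + 7*s + 12) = (s - 3)*(s + 4)*(s + 3)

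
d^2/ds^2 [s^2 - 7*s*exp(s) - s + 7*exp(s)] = -7*s*exp(s) - 7*exp(s) + 2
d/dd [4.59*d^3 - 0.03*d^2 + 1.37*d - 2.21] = 13.77*d^2 - 0.06*d + 1.37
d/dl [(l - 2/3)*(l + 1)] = 2*l + 1/3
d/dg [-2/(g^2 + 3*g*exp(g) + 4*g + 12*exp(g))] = 2*(3*g*exp(g) + 2*g + 15*exp(g) + 4)/(g^2 + 3*g*exp(g) + 4*g + 12*exp(g))^2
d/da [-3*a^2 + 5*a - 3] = 5 - 6*a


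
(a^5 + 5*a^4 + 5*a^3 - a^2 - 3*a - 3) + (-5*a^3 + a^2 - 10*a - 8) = a^5 + 5*a^4 - 13*a - 11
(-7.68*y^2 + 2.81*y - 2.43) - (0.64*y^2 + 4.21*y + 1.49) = -8.32*y^2 - 1.4*y - 3.92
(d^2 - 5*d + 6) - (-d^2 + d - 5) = 2*d^2 - 6*d + 11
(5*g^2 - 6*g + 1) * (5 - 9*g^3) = -45*g^5 + 54*g^4 - 9*g^3 + 25*g^2 - 30*g + 5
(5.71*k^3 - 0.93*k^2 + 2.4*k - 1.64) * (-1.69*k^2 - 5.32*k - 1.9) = -9.6499*k^5 - 28.8055*k^4 - 9.9574*k^3 - 8.2294*k^2 + 4.1648*k + 3.116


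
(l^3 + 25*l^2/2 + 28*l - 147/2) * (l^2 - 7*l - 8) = l^5 + 11*l^4/2 - 135*l^3/2 - 739*l^2/2 + 581*l/2 + 588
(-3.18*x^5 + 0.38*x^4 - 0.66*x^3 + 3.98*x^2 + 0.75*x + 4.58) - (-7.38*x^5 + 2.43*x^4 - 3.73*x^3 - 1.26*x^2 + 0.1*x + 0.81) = 4.2*x^5 - 2.05*x^4 + 3.07*x^3 + 5.24*x^2 + 0.65*x + 3.77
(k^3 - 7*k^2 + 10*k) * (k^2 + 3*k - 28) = k^5 - 4*k^4 - 39*k^3 + 226*k^2 - 280*k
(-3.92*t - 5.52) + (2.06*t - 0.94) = -1.86*t - 6.46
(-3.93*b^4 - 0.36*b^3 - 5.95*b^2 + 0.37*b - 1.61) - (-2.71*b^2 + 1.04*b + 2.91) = -3.93*b^4 - 0.36*b^3 - 3.24*b^2 - 0.67*b - 4.52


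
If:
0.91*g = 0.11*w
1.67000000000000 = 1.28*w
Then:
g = 0.16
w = 1.30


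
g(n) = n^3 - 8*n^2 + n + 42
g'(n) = 3*n^2 - 16*n + 1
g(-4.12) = -167.85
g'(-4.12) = 117.84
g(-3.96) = -149.51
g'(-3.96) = 111.40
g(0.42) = 41.08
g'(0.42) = -5.19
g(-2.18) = -8.56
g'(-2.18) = 50.14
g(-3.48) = -100.51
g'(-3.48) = 93.01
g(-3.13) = -70.17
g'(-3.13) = 80.47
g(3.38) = -7.40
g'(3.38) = -18.81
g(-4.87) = -268.11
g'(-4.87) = 150.07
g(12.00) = 630.00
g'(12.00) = 241.00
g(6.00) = -24.00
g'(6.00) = 13.00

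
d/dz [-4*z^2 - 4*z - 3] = -8*z - 4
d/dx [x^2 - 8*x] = 2*x - 8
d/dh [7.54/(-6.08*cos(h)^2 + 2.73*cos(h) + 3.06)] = (20.5842 - 91.6864*cos(h))*sin(h)/(-6.08*cos(h)^2 + 2.73*cos(h) + 3.06)^2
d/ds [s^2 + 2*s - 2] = 2*s + 2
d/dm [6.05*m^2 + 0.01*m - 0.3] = 12.1*m + 0.01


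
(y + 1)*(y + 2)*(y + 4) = y^3 + 7*y^2 + 14*y + 8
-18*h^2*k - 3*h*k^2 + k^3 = k*(-6*h + k)*(3*h + k)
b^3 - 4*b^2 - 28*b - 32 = (b - 8)*(b + 2)^2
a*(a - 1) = a^2 - a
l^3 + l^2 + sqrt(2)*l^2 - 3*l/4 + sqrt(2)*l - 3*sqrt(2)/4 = (l - 1/2)*(l + 3/2)*(l + sqrt(2))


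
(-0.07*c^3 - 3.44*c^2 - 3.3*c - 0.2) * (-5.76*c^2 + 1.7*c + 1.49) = 0.4032*c^5 + 19.6954*c^4 + 13.0557*c^3 - 9.5836*c^2 - 5.257*c - 0.298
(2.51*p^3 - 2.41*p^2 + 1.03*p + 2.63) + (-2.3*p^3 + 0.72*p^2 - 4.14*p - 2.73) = 0.21*p^3 - 1.69*p^2 - 3.11*p - 0.1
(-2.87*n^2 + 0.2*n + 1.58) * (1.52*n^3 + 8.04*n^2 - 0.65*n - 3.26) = -4.3624*n^5 - 22.7708*n^4 + 5.8751*n^3 + 21.9294*n^2 - 1.679*n - 5.1508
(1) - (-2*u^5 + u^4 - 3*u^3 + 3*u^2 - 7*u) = 2*u^5 - u^4 + 3*u^3 - 3*u^2 + 7*u + 1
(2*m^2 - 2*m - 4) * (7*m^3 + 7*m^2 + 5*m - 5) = 14*m^5 - 32*m^3 - 48*m^2 - 10*m + 20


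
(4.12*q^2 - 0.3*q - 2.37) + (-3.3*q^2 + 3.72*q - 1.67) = 0.82*q^2 + 3.42*q - 4.04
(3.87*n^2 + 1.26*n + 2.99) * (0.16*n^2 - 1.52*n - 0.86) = 0.6192*n^4 - 5.6808*n^3 - 4.765*n^2 - 5.6284*n - 2.5714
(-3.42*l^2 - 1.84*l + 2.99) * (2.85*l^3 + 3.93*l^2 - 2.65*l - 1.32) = -9.747*l^5 - 18.6846*l^4 + 10.3533*l^3 + 21.1411*l^2 - 5.4947*l - 3.9468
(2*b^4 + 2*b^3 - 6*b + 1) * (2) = 4*b^4 + 4*b^3 - 12*b + 2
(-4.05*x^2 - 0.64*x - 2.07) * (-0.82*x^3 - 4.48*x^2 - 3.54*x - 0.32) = 3.321*x^5 + 18.6688*x^4 + 18.9016*x^3 + 12.8352*x^2 + 7.5326*x + 0.6624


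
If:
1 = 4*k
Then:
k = 1/4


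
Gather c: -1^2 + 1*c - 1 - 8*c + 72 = 70 - 7*c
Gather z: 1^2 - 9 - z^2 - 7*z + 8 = -z^2 - 7*z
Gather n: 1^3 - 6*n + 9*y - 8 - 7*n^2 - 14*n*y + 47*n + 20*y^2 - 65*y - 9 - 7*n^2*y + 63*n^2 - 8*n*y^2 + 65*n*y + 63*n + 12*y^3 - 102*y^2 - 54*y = n^2*(56 - 7*y) + n*(-8*y^2 + 51*y + 104) + 12*y^3 - 82*y^2 - 110*y - 16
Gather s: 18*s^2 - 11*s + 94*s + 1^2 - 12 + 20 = 18*s^2 + 83*s + 9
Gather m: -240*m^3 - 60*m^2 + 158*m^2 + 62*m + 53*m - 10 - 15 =-240*m^3 + 98*m^2 + 115*m - 25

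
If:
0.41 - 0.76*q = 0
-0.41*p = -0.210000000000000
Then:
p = 0.51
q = 0.54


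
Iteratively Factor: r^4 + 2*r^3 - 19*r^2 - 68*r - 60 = (r + 3)*(r^3 - r^2 - 16*r - 20) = (r + 2)*(r + 3)*(r^2 - 3*r - 10) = (r - 5)*(r + 2)*(r + 3)*(r + 2)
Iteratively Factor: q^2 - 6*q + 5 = (q - 1)*(q - 5)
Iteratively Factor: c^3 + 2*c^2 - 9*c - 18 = (c + 3)*(c^2 - c - 6) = (c - 3)*(c + 3)*(c + 2)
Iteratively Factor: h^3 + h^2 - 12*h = (h)*(h^2 + h - 12) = h*(h - 3)*(h + 4)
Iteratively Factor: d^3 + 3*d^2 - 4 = (d + 2)*(d^2 + d - 2) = (d - 1)*(d + 2)*(d + 2)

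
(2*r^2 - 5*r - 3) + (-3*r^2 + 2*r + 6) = -r^2 - 3*r + 3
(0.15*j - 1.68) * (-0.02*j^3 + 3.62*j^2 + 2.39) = -0.003*j^4 + 0.5766*j^3 - 6.0816*j^2 + 0.3585*j - 4.0152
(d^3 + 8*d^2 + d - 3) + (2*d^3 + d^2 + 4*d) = 3*d^3 + 9*d^2 + 5*d - 3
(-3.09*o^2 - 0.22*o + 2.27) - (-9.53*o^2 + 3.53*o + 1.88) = 6.44*o^2 - 3.75*o + 0.39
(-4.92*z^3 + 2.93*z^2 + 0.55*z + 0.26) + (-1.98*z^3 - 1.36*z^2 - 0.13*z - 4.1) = -6.9*z^3 + 1.57*z^2 + 0.42*z - 3.84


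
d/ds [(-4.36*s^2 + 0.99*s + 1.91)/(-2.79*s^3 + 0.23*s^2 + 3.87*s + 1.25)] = (-12.1644*s^4 + 5.5242*s^3 - 1.1142*s^2 - 11.7786*s - 6.1542)/(7.7841*s^6 - 1.2834*s^5 - 21.5417*s^4 - 5.1948*s^3 + 15.5519*s^2 + 9.675*s + 1.5625)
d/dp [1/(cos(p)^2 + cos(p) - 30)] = (2*cos(p) + 1)*sin(p)/(cos(p)^2 + cos(p) - 30)^2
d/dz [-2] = 0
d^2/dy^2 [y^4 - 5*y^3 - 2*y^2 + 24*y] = 12*y^2 - 30*y - 4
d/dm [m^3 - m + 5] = 3*m^2 - 1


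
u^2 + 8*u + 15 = (u + 3)*(u + 5)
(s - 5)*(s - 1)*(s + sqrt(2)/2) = s^3 - 6*s^2 + sqrt(2)*s^2/2 - 3*sqrt(2)*s + 5*s + 5*sqrt(2)/2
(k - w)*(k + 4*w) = k^2 + 3*k*w - 4*w^2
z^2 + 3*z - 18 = (z - 3)*(z + 6)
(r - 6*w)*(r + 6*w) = r^2 - 36*w^2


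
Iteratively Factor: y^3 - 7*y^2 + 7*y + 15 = (y - 5)*(y^2 - 2*y - 3) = (y - 5)*(y + 1)*(y - 3)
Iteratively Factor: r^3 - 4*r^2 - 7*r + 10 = (r - 5)*(r^2 + r - 2) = (r - 5)*(r - 1)*(r + 2)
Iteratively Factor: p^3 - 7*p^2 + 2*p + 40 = (p + 2)*(p^2 - 9*p + 20) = (p - 4)*(p + 2)*(p - 5)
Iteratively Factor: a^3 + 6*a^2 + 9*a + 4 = (a + 1)*(a^2 + 5*a + 4) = (a + 1)^2*(a + 4)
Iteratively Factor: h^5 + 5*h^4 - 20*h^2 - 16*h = (h + 4)*(h^4 + h^3 - 4*h^2 - 4*h) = (h - 2)*(h + 4)*(h^3 + 3*h^2 + 2*h) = (h - 2)*(h + 1)*(h + 4)*(h^2 + 2*h) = h*(h - 2)*(h + 1)*(h + 4)*(h + 2)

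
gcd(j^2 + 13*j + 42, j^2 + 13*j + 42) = j^2 + 13*j + 42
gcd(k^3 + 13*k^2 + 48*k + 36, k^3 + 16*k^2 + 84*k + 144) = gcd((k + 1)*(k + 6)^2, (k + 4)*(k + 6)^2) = k^2 + 12*k + 36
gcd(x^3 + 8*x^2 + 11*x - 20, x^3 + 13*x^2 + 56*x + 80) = x^2 + 9*x + 20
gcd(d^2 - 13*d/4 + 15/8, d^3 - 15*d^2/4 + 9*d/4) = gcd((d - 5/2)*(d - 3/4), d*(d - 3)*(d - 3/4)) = d - 3/4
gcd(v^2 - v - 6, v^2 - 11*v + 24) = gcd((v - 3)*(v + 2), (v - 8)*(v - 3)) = v - 3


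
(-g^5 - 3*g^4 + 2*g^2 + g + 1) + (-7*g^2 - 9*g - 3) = -g^5 - 3*g^4 - 5*g^2 - 8*g - 2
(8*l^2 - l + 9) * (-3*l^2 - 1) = -24*l^4 + 3*l^3 - 35*l^2 + l - 9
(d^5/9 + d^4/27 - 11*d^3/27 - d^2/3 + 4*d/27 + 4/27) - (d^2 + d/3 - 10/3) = d^5/9 + d^4/27 - 11*d^3/27 - 4*d^2/3 - 5*d/27 + 94/27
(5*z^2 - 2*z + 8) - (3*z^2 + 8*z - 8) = 2*z^2 - 10*z + 16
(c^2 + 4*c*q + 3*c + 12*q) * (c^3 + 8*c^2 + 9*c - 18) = c^5 + 4*c^4*q + 11*c^4 + 44*c^3*q + 33*c^3 + 132*c^2*q + 9*c^2 + 36*c*q - 54*c - 216*q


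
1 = 1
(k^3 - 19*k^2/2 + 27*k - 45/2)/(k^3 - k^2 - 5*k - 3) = (2*k^2 - 13*k + 15)/(2*(k^2 + 2*k + 1))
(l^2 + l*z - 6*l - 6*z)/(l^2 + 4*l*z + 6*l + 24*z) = (l^2 + l*z - 6*l - 6*z)/(l^2 + 4*l*z + 6*l + 24*z)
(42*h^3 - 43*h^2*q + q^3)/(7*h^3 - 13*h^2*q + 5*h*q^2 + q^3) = (-6*h + q)/(-h + q)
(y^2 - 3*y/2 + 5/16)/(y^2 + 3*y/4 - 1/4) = (y - 5/4)/(y + 1)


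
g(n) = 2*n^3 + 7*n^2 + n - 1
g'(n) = 6*n^2 + 14*n + 1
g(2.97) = 116.11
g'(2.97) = 95.51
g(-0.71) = 1.10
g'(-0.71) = -5.92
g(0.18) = -0.58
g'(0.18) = 3.71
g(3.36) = 157.25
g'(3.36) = 115.78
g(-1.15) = 4.07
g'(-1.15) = -7.16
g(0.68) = 3.55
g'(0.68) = 13.29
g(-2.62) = 8.46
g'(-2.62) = 5.51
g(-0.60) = 0.49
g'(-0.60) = -5.24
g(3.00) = 119.00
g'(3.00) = 97.00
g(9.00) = 2033.00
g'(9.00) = 613.00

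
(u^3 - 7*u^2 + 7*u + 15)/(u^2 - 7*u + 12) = (u^2 - 4*u - 5)/(u - 4)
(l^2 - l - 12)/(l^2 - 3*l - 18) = (l - 4)/(l - 6)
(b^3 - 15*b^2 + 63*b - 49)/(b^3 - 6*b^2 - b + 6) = (b^2 - 14*b + 49)/(b^2 - 5*b - 6)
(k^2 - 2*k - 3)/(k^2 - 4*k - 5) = (k - 3)/(k - 5)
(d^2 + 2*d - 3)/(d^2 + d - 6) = (d - 1)/(d - 2)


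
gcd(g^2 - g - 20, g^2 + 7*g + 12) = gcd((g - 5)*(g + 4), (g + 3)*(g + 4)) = g + 4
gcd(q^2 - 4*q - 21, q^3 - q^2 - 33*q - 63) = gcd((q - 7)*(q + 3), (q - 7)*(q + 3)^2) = q^2 - 4*q - 21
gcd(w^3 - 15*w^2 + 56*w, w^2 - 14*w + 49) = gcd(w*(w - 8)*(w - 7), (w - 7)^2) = w - 7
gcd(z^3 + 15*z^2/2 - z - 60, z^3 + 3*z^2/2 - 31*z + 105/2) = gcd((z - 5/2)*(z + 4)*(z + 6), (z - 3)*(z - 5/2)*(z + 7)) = z - 5/2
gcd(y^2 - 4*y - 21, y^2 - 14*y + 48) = 1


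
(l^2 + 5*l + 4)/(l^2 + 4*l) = (l + 1)/l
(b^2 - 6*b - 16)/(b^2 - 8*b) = (b + 2)/b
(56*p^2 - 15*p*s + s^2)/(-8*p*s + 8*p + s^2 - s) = (-7*p + s)/(s - 1)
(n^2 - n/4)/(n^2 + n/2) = (4*n - 1)/(2*(2*n + 1))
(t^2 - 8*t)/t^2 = (t - 8)/t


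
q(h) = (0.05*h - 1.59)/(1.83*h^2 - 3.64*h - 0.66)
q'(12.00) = 0.00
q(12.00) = -0.00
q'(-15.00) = -0.00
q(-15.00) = -0.01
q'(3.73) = 0.12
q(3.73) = -0.13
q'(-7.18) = -0.00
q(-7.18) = -0.02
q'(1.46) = 0.58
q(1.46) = 0.73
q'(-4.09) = -0.02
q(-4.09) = -0.04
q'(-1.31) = -0.26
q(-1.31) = -0.23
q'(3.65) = 0.13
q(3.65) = -0.13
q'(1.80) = 2.65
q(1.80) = 1.17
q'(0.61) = -0.48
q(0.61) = 0.71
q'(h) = (3.64 - 3.66*h)*(0.05*h - 1.59)/(1.83*h^2 - 3.64*h - 0.66)^2 + 0.05/(1.83*h^2 - 3.64*h - 0.66) = (-0.0915*h^2 + 5.8194*h - 5.8206)/(3.3489*h^4 - 13.3224*h^3 + 10.834*h^2 + 4.8048*h + 0.4356)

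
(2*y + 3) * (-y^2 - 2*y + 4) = -2*y^3 - 7*y^2 + 2*y + 12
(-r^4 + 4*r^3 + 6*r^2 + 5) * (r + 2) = -r^5 + 2*r^4 + 14*r^3 + 12*r^2 + 5*r + 10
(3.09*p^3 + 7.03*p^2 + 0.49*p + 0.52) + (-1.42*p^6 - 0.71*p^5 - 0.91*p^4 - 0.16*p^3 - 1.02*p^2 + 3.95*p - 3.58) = -1.42*p^6 - 0.71*p^5 - 0.91*p^4 + 2.93*p^3 + 6.01*p^2 + 4.44*p - 3.06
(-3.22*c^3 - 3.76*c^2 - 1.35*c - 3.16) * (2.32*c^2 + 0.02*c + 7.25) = -7.4704*c^5 - 8.7876*c^4 - 26.5522*c^3 - 34.6182*c^2 - 9.8507*c - 22.91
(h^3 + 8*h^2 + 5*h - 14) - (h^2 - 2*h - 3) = h^3 + 7*h^2 + 7*h - 11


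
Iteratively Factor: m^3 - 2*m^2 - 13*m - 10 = (m + 1)*(m^2 - 3*m - 10) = (m + 1)*(m + 2)*(m - 5)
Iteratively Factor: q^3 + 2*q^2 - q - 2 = (q + 2)*(q^2 - 1) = (q + 1)*(q + 2)*(q - 1)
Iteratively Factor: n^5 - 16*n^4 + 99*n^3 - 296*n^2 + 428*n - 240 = (n - 5)*(n^4 - 11*n^3 + 44*n^2 - 76*n + 48) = (n - 5)*(n - 2)*(n^3 - 9*n^2 + 26*n - 24) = (n - 5)*(n - 4)*(n - 2)*(n^2 - 5*n + 6) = (n - 5)*(n - 4)*(n - 2)^2*(n - 3)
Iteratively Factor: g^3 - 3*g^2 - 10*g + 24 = (g - 4)*(g^2 + g - 6) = (g - 4)*(g + 3)*(g - 2)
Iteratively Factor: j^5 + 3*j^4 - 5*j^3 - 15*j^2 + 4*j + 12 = (j + 3)*(j^4 - 5*j^2 + 4) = (j + 1)*(j + 3)*(j^3 - j^2 - 4*j + 4) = (j - 1)*(j + 1)*(j + 3)*(j^2 - 4) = (j - 2)*(j - 1)*(j + 1)*(j + 3)*(j + 2)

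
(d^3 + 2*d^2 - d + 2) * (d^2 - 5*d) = d^5 - 3*d^4 - 11*d^3 + 7*d^2 - 10*d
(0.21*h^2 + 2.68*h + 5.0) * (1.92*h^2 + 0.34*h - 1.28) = 0.4032*h^4 + 5.217*h^3 + 10.2424*h^2 - 1.7304*h - 6.4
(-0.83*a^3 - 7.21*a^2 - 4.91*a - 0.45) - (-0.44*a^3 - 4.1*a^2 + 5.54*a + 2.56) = -0.39*a^3 - 3.11*a^2 - 10.45*a - 3.01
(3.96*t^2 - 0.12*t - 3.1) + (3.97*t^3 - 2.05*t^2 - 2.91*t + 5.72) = 3.97*t^3 + 1.91*t^2 - 3.03*t + 2.62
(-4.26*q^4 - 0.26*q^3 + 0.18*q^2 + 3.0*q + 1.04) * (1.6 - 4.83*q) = 20.5758*q^5 - 5.5602*q^4 - 1.2854*q^3 - 14.202*q^2 - 0.223199999999999*q + 1.664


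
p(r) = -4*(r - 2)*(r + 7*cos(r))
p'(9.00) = 42.29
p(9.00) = -73.42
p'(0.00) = -20.00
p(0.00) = 56.00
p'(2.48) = 18.51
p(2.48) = 5.84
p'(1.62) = -14.21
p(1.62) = 1.94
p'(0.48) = -40.33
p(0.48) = 40.67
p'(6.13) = -86.36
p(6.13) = -215.55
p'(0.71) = -42.46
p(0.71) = 31.06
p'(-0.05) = -16.70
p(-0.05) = 56.92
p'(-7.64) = 326.94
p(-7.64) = -237.28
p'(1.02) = -38.20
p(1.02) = 18.36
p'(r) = -4*r - 4*(1 - 7*sin(r))*(r - 2) - 28*cos(r) = -4*r + 4*(r - 2)*(7*sin(r) - 1) - 28*cos(r)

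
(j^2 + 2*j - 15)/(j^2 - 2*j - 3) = (j + 5)/(j + 1)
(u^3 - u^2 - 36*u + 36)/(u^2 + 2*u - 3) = (u^2 - 36)/(u + 3)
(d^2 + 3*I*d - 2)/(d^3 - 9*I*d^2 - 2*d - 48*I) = (d + I)/(d^2 - 11*I*d - 24)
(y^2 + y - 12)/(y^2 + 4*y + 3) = (y^2 + y - 12)/(y^2 + 4*y + 3)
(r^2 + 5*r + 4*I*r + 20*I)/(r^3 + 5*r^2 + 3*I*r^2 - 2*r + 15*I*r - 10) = (r + 4*I)/(r^2 + 3*I*r - 2)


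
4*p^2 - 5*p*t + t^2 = (-4*p + t)*(-p + t)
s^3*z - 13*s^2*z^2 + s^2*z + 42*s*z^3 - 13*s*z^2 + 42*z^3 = (s - 7*z)*(s - 6*z)*(s*z + z)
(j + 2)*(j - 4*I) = j^2 + 2*j - 4*I*j - 8*I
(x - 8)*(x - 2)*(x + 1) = x^3 - 9*x^2 + 6*x + 16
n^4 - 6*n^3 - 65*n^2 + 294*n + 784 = (n - 8)*(n - 7)*(n + 2)*(n + 7)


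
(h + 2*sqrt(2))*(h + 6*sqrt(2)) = h^2 + 8*sqrt(2)*h + 24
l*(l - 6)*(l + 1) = l^3 - 5*l^2 - 6*l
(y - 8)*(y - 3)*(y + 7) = y^3 - 4*y^2 - 53*y + 168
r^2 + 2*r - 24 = (r - 4)*(r + 6)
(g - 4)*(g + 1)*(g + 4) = g^3 + g^2 - 16*g - 16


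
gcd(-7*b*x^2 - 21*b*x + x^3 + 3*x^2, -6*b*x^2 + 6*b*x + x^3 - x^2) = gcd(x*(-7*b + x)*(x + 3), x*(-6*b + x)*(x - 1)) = x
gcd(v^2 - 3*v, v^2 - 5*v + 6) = v - 3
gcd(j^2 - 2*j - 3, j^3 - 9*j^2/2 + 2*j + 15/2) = j^2 - 2*j - 3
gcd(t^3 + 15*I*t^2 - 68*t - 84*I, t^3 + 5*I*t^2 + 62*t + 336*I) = t^2 + 13*I*t - 42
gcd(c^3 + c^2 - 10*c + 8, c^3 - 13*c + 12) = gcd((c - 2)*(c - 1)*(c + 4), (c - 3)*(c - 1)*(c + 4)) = c^2 + 3*c - 4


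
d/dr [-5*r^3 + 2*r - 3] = 2 - 15*r^2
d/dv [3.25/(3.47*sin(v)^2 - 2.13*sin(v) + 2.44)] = (6.9225 - 22.555*sin(v))*cos(v)/(3.47*sin(v)^2 - 2.13*sin(v) + 2.44)^2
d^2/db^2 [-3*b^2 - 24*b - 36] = -6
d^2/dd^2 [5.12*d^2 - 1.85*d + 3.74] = 10.2400000000000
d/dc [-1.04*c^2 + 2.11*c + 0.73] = 2.11 - 2.08*c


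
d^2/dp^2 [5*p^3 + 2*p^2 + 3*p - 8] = 30*p + 4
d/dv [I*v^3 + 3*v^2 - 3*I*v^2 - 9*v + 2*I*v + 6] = 3*I*v^2 + 6*v*(1 - I) - 9 + 2*I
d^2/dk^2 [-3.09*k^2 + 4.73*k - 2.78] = -6.18000000000000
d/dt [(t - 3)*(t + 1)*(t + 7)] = 3*t^2 + 10*t - 17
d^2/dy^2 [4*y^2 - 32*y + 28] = 8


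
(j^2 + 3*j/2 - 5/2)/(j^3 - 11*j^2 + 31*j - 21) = (j + 5/2)/(j^2 - 10*j + 21)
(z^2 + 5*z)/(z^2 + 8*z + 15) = z/(z + 3)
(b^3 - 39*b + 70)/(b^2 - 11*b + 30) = (b^2 + 5*b - 14)/(b - 6)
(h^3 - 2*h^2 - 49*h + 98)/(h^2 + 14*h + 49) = (h^2 - 9*h + 14)/(h + 7)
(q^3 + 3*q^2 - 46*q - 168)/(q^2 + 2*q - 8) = (q^2 - q - 42)/(q - 2)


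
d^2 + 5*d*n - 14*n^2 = (d - 2*n)*(d + 7*n)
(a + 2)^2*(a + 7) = a^3 + 11*a^2 + 32*a + 28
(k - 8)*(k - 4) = k^2 - 12*k + 32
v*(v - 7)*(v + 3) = v^3 - 4*v^2 - 21*v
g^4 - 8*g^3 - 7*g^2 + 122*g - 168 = (g - 7)*(g - 3)*(g - 2)*(g + 4)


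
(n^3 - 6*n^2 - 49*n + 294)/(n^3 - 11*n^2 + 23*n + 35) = (n^2 + n - 42)/(n^2 - 4*n - 5)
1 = 1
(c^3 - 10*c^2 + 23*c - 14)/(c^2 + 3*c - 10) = (c^2 - 8*c + 7)/(c + 5)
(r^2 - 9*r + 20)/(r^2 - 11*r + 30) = (r - 4)/(r - 6)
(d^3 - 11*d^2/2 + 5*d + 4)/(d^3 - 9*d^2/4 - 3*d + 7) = 2*(2*d^2 - 7*d - 4)/(4*d^2 - d - 14)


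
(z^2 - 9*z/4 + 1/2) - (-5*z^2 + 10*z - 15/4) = 6*z^2 - 49*z/4 + 17/4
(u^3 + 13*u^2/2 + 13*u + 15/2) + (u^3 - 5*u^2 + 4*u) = 2*u^3 + 3*u^2/2 + 17*u + 15/2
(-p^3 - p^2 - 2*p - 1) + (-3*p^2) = -p^3 - 4*p^2 - 2*p - 1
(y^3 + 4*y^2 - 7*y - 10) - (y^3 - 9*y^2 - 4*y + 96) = 13*y^2 - 3*y - 106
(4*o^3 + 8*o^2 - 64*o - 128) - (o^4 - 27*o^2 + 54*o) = -o^4 + 4*o^3 + 35*o^2 - 118*o - 128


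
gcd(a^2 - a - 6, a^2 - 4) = a + 2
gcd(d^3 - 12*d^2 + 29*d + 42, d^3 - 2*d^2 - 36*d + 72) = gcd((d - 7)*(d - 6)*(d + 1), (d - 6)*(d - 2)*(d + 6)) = d - 6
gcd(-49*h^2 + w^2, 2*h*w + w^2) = 1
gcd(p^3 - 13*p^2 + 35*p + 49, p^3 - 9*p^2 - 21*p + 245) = p^2 - 14*p + 49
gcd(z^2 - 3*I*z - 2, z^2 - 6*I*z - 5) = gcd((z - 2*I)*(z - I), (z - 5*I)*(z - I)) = z - I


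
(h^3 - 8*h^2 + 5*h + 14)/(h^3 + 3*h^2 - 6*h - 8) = (h - 7)/(h + 4)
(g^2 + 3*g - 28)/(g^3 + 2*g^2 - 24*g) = (g + 7)/(g*(g + 6))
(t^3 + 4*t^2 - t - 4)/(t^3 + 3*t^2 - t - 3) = (t + 4)/(t + 3)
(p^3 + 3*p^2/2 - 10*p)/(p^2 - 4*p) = (p^2 + 3*p/2 - 10)/(p - 4)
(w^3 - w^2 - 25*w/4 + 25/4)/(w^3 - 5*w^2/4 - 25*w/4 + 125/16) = 4*(w - 1)/(4*w - 5)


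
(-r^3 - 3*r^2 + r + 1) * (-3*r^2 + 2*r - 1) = 3*r^5 + 7*r^4 - 8*r^3 + 2*r^2 + r - 1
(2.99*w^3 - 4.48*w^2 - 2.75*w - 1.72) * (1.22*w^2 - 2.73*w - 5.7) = 3.6478*w^5 - 13.6283*w^4 - 8.1676*w^3 + 30.9451*w^2 + 20.3706*w + 9.804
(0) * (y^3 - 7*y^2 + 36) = 0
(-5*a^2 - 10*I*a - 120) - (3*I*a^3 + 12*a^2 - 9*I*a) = -3*I*a^3 - 17*a^2 - I*a - 120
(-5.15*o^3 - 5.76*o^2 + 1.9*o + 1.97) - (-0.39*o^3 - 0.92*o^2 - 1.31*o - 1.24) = -4.76*o^3 - 4.84*o^2 + 3.21*o + 3.21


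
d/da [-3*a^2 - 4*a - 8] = -6*a - 4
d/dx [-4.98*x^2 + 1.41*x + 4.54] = 1.41 - 9.96*x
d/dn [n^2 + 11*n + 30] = 2*n + 11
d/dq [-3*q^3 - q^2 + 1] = q*(-9*q - 2)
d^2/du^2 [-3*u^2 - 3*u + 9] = -6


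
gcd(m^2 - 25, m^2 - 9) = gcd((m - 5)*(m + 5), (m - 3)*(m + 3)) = 1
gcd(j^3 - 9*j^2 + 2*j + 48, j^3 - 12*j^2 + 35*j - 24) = j^2 - 11*j + 24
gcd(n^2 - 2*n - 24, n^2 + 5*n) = 1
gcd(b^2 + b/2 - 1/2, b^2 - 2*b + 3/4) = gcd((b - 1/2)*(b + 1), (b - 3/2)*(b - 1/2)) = b - 1/2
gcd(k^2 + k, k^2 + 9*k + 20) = 1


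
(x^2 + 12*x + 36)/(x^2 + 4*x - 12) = (x + 6)/(x - 2)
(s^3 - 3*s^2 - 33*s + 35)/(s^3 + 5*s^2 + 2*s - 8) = (s^2 - 2*s - 35)/(s^2 + 6*s + 8)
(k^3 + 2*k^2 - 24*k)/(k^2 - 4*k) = k + 6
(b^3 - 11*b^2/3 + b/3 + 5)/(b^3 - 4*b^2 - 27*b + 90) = (b^2 - 2*b/3 - 5/3)/(b^2 - b - 30)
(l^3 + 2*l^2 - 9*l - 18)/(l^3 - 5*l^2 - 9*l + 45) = (l + 2)/(l - 5)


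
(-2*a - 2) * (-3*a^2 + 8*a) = 6*a^3 - 10*a^2 - 16*a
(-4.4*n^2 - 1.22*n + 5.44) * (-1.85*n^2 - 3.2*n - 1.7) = 8.14*n^4 + 16.337*n^3 + 1.32*n^2 - 15.334*n - 9.248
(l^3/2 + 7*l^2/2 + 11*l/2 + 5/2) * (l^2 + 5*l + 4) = l^5/2 + 6*l^4 + 25*l^3 + 44*l^2 + 69*l/2 + 10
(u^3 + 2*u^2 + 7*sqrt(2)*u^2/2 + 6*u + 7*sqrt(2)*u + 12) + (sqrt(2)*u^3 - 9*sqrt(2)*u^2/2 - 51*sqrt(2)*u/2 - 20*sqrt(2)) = u^3 + sqrt(2)*u^3 - sqrt(2)*u^2 + 2*u^2 - 37*sqrt(2)*u/2 + 6*u - 20*sqrt(2) + 12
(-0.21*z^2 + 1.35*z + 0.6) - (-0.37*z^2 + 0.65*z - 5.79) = 0.16*z^2 + 0.7*z + 6.39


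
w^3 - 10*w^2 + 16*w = w*(w - 8)*(w - 2)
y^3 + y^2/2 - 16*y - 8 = (y - 4)*(y + 1/2)*(y + 4)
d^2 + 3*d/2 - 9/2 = (d - 3/2)*(d + 3)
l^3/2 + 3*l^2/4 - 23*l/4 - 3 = (l/2 + 1/4)*(l - 3)*(l + 4)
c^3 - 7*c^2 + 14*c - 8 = (c - 4)*(c - 2)*(c - 1)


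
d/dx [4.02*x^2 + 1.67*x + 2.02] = 8.04*x + 1.67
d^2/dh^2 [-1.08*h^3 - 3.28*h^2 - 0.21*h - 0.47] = -6.48*h - 6.56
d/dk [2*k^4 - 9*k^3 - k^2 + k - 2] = 8*k^3 - 27*k^2 - 2*k + 1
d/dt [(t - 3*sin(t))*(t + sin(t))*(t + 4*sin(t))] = 2*t^2*cos(t) + 3*t^2 + 4*t*sin(t) - 11*t*sin(2*t) - 36*sin(t)^2*cos(t) - 11*sin(t)^2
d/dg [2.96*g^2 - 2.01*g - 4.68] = 5.92*g - 2.01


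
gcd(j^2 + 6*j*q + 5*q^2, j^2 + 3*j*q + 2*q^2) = j + q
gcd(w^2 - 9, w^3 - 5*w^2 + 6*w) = w - 3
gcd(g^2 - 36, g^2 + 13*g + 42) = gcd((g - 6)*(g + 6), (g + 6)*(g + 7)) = g + 6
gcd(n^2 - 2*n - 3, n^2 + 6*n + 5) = n + 1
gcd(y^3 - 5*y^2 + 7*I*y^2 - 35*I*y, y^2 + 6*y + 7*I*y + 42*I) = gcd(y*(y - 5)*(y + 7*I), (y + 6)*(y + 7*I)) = y + 7*I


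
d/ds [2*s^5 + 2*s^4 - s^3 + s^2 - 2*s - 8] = 10*s^4 + 8*s^3 - 3*s^2 + 2*s - 2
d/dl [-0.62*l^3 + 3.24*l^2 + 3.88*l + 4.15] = -1.86*l^2 + 6.48*l + 3.88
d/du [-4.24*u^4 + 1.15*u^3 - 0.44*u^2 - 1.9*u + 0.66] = -16.96*u^3 + 3.45*u^2 - 0.88*u - 1.9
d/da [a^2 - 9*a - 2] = 2*a - 9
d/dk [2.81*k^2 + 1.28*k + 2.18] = 5.62*k + 1.28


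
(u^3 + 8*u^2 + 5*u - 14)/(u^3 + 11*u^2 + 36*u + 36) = (u^2 + 6*u - 7)/(u^2 + 9*u + 18)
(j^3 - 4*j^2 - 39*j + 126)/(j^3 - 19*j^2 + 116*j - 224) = (j^2 + 3*j - 18)/(j^2 - 12*j + 32)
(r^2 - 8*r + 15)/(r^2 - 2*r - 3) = (r - 5)/(r + 1)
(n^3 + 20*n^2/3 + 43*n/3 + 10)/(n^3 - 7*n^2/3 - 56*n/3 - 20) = (n + 3)/(n - 6)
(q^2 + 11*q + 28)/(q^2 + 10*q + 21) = (q + 4)/(q + 3)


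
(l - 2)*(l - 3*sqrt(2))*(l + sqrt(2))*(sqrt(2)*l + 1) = sqrt(2)*l^4 - 3*l^3 - 2*sqrt(2)*l^3 - 8*sqrt(2)*l^2 + 6*l^2 - 6*l + 16*sqrt(2)*l + 12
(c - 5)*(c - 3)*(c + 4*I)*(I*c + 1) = I*c^4 - 3*c^3 - 8*I*c^3 + 24*c^2 + 19*I*c^2 - 45*c - 32*I*c + 60*I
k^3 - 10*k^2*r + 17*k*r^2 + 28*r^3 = (k - 7*r)*(k - 4*r)*(k + r)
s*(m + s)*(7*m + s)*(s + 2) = 7*m^2*s^2 + 14*m^2*s + 8*m*s^3 + 16*m*s^2 + s^4 + 2*s^3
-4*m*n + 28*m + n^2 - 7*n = (-4*m + n)*(n - 7)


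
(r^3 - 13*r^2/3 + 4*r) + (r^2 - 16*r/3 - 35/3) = r^3 - 10*r^2/3 - 4*r/3 - 35/3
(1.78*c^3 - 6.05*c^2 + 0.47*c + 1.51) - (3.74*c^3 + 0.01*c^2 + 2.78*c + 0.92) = -1.96*c^3 - 6.06*c^2 - 2.31*c + 0.59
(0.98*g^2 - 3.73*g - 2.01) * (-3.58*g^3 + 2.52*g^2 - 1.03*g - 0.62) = -3.5084*g^5 + 15.823*g^4 - 3.2132*g^3 - 1.8309*g^2 + 4.3829*g + 1.2462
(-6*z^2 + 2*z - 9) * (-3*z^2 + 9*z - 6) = 18*z^4 - 60*z^3 + 81*z^2 - 93*z + 54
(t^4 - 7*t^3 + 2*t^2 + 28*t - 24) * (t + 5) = t^5 - 2*t^4 - 33*t^3 + 38*t^2 + 116*t - 120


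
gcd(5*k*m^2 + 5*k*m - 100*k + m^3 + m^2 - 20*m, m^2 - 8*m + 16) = m - 4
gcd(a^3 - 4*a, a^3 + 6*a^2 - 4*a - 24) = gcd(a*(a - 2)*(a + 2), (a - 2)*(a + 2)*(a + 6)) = a^2 - 4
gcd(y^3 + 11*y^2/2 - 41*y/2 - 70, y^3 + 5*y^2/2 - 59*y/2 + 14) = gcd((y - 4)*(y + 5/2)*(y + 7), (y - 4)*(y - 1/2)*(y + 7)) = y^2 + 3*y - 28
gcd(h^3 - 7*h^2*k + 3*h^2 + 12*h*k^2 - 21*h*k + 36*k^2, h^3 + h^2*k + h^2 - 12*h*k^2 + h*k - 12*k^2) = h - 3*k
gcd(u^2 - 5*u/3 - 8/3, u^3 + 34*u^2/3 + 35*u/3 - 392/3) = u - 8/3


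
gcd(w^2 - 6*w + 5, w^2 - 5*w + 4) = w - 1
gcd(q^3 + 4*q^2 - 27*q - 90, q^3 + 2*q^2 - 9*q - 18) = q + 3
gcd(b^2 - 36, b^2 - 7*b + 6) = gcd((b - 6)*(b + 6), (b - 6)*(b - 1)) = b - 6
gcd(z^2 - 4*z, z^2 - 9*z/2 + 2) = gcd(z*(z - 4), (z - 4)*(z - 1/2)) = z - 4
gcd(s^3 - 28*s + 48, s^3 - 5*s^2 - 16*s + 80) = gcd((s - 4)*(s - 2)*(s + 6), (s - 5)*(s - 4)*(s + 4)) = s - 4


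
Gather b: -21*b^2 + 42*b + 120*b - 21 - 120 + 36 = -21*b^2 + 162*b - 105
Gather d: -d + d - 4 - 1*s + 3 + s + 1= 0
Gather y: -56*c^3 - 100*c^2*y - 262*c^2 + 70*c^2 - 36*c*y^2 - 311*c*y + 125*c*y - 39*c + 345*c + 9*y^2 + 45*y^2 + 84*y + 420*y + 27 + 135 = -56*c^3 - 192*c^2 + 306*c + y^2*(54 - 36*c) + y*(-100*c^2 - 186*c + 504) + 162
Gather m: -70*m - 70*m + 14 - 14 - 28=-140*m - 28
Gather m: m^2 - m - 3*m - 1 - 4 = m^2 - 4*m - 5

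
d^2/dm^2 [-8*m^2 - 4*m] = -16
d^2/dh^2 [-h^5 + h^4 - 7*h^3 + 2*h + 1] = 2*h*(-10*h^2 + 6*h - 21)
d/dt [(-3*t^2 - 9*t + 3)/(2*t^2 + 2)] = 3*(3*t^2 - 4*t - 3)/(2*(t^4 + 2*t^2 + 1))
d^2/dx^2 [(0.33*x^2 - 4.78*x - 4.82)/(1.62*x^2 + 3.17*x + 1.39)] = (-28.478628*x^3 - 80.356212*x^2 - 83.9341440000001*x - 31.76463)/(4.251528*x^6 + 24.958044*x^5 + 59.781402*x^4 + 74.684249*x^3 + 51.293919*x^2 + 18.374271*x + 2.685619)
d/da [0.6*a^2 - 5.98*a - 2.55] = 1.2*a - 5.98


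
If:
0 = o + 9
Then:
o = -9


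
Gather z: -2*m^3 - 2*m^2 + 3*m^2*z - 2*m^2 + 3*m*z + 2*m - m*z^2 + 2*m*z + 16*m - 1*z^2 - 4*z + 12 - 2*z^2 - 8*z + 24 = -2*m^3 - 4*m^2 + 18*m + z^2*(-m - 3) + z*(3*m^2 + 5*m - 12) + 36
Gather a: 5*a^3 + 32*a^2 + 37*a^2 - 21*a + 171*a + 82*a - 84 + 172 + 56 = 5*a^3 + 69*a^2 + 232*a + 144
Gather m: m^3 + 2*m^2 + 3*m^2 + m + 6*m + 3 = m^3 + 5*m^2 + 7*m + 3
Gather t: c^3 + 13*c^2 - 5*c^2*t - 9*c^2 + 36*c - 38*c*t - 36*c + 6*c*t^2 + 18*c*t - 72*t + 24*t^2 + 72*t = c^3 + 4*c^2 + t^2*(6*c + 24) + t*(-5*c^2 - 20*c)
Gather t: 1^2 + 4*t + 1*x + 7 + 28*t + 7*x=32*t + 8*x + 8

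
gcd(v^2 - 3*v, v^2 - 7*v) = v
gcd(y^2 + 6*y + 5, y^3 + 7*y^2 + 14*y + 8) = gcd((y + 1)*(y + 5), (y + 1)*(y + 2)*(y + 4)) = y + 1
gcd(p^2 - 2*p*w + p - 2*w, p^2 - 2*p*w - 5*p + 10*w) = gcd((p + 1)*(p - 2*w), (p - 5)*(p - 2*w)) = p - 2*w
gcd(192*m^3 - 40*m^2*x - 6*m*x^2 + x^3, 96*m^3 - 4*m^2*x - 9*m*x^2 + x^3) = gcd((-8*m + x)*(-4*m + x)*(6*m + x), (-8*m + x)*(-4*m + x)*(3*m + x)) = 32*m^2 - 12*m*x + x^2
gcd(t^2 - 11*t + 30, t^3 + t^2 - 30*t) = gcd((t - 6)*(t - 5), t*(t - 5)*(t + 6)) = t - 5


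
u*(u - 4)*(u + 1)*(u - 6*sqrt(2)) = u^4 - 6*sqrt(2)*u^3 - 3*u^3 - 4*u^2 + 18*sqrt(2)*u^2 + 24*sqrt(2)*u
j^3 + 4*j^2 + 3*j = j*(j + 1)*(j + 3)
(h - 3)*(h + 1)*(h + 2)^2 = h^4 + 2*h^3 - 7*h^2 - 20*h - 12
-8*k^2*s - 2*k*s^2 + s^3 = s*(-4*k + s)*(2*k + s)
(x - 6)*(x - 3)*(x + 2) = x^3 - 7*x^2 + 36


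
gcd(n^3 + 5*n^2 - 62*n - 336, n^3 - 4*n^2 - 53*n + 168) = n^2 - n - 56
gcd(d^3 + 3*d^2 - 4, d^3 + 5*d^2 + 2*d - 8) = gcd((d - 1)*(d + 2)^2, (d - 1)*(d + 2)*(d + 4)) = d^2 + d - 2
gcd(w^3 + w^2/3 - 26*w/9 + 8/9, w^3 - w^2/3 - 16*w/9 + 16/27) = w^2 - 5*w/3 + 4/9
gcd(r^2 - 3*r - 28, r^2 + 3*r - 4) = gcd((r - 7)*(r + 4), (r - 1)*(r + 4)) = r + 4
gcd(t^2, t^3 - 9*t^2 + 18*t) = t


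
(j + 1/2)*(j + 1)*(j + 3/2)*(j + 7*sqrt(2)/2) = j^4 + 3*j^3 + 7*sqrt(2)*j^3/2 + 11*j^2/4 + 21*sqrt(2)*j^2/2 + 3*j/4 + 77*sqrt(2)*j/8 + 21*sqrt(2)/8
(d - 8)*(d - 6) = d^2 - 14*d + 48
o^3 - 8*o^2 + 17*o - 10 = (o - 5)*(o - 2)*(o - 1)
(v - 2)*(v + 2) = v^2 - 4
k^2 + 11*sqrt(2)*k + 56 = (k + 4*sqrt(2))*(k + 7*sqrt(2))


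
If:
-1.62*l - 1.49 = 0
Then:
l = -0.92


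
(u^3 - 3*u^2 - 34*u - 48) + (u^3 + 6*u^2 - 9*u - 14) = 2*u^3 + 3*u^2 - 43*u - 62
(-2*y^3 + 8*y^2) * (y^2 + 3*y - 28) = -2*y^5 + 2*y^4 + 80*y^3 - 224*y^2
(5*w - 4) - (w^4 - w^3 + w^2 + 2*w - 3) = -w^4 + w^3 - w^2 + 3*w - 1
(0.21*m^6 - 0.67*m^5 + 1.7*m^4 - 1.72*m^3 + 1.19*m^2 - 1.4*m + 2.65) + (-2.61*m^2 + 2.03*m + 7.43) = 0.21*m^6 - 0.67*m^5 + 1.7*m^4 - 1.72*m^3 - 1.42*m^2 + 0.63*m + 10.08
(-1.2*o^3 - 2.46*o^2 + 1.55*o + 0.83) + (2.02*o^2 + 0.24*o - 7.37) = -1.2*o^3 - 0.44*o^2 + 1.79*o - 6.54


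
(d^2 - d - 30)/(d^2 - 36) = (d + 5)/(d + 6)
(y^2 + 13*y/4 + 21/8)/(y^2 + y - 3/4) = (4*y + 7)/(2*(2*y - 1))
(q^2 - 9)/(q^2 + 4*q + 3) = (q - 3)/(q + 1)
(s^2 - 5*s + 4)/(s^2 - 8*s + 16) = (s - 1)/(s - 4)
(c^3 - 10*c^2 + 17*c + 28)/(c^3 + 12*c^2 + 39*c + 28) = (c^2 - 11*c + 28)/(c^2 + 11*c + 28)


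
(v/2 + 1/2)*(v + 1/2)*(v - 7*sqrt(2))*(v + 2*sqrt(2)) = v^4/2 - 5*sqrt(2)*v^3/2 + 3*v^3/4 - 55*v^2/4 - 15*sqrt(2)*v^2/4 - 21*v - 5*sqrt(2)*v/4 - 7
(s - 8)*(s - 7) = s^2 - 15*s + 56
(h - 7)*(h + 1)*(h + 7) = h^3 + h^2 - 49*h - 49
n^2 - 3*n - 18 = (n - 6)*(n + 3)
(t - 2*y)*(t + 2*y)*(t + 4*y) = t^3 + 4*t^2*y - 4*t*y^2 - 16*y^3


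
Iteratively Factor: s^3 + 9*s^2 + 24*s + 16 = (s + 1)*(s^2 + 8*s + 16) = (s + 1)*(s + 4)*(s + 4)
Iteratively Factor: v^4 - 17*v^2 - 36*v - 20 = (v + 2)*(v^3 - 2*v^2 - 13*v - 10) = (v + 2)^2*(v^2 - 4*v - 5) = (v - 5)*(v + 2)^2*(v + 1)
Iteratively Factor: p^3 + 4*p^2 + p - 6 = (p + 3)*(p^2 + p - 2) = (p - 1)*(p + 3)*(p + 2)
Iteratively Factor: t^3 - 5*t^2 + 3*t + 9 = (t + 1)*(t^2 - 6*t + 9) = (t - 3)*(t + 1)*(t - 3)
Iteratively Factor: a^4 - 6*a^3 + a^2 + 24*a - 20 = (a - 2)*(a^3 - 4*a^2 - 7*a + 10) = (a - 2)*(a + 2)*(a^2 - 6*a + 5) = (a - 2)*(a - 1)*(a + 2)*(a - 5)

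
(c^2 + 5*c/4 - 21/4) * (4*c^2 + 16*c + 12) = 4*c^4 + 21*c^3 + 11*c^2 - 69*c - 63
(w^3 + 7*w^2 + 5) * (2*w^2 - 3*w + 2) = 2*w^5 + 11*w^4 - 19*w^3 + 24*w^2 - 15*w + 10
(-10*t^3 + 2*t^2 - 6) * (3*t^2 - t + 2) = -30*t^5 + 16*t^4 - 22*t^3 - 14*t^2 + 6*t - 12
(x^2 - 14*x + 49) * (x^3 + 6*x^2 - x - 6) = x^5 - 8*x^4 - 36*x^3 + 302*x^2 + 35*x - 294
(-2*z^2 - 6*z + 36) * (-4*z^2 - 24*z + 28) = 8*z^4 + 72*z^3 - 56*z^2 - 1032*z + 1008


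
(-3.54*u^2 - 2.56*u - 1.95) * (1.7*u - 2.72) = -6.018*u^3 + 5.2768*u^2 + 3.6482*u + 5.304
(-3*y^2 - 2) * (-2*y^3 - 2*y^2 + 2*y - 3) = 6*y^5 + 6*y^4 - 2*y^3 + 13*y^2 - 4*y + 6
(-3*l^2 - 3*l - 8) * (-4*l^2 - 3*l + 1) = 12*l^4 + 21*l^3 + 38*l^2 + 21*l - 8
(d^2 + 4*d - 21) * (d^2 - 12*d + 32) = d^4 - 8*d^3 - 37*d^2 + 380*d - 672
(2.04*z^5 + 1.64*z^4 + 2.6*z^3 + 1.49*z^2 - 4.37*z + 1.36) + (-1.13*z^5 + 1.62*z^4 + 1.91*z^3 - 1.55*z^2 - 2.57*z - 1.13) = 0.91*z^5 + 3.26*z^4 + 4.51*z^3 - 0.0600000000000001*z^2 - 6.94*z + 0.23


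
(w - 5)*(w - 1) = w^2 - 6*w + 5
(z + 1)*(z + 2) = z^2 + 3*z + 2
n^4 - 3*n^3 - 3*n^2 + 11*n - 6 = (n - 3)*(n - 1)^2*(n + 2)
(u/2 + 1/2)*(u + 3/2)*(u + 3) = u^3/2 + 11*u^2/4 + 9*u/2 + 9/4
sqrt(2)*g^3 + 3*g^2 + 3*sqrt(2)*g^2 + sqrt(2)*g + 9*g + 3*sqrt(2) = (g + 3)*(g + sqrt(2))*(sqrt(2)*g + 1)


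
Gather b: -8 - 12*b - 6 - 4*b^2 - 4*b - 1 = -4*b^2 - 16*b - 15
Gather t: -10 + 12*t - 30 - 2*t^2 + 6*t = -2*t^2 + 18*t - 40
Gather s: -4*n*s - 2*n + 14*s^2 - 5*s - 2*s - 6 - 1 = -2*n + 14*s^2 + s*(-4*n - 7) - 7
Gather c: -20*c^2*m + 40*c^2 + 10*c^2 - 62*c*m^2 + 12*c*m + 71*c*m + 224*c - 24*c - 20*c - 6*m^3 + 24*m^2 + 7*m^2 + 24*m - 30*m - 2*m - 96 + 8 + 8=c^2*(50 - 20*m) + c*(-62*m^2 + 83*m + 180) - 6*m^3 + 31*m^2 - 8*m - 80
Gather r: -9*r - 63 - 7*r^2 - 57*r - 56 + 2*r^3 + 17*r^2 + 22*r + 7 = 2*r^3 + 10*r^2 - 44*r - 112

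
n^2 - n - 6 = (n - 3)*(n + 2)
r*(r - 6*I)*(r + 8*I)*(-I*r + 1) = -I*r^4 + 3*r^3 - 46*I*r^2 + 48*r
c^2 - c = c*(c - 1)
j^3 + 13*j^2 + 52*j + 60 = (j + 2)*(j + 5)*(j + 6)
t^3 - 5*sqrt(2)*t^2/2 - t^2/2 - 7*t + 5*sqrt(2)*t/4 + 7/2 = (t - 1/2)*(t - 7*sqrt(2)/2)*(t + sqrt(2))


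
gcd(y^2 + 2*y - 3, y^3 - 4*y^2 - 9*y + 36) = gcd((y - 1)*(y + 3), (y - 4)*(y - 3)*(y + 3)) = y + 3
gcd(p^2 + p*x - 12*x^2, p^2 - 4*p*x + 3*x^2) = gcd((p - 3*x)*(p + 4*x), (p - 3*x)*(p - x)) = -p + 3*x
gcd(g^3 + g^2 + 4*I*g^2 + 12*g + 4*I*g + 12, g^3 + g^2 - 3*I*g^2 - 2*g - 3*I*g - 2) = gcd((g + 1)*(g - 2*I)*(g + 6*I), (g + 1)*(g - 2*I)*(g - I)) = g^2 + g*(1 - 2*I) - 2*I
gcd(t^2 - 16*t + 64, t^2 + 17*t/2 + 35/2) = 1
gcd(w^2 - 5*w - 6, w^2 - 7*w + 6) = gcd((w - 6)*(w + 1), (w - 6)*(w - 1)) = w - 6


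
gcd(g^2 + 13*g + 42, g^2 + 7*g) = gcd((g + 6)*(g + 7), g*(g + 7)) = g + 7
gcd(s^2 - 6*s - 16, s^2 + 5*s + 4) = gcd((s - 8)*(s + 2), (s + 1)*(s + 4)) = 1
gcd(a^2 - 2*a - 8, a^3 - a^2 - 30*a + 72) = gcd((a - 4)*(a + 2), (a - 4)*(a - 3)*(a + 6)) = a - 4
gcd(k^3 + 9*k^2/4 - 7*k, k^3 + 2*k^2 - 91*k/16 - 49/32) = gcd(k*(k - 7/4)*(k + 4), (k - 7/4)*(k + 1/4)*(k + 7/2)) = k - 7/4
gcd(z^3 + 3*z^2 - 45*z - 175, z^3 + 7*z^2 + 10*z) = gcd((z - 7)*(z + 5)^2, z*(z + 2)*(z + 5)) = z + 5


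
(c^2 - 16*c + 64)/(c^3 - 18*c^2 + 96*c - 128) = 1/(c - 2)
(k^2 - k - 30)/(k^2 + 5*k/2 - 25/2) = 2*(k - 6)/(2*k - 5)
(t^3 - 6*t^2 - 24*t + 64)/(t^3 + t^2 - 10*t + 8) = (t - 8)/(t - 1)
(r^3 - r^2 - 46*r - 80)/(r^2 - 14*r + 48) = (r^2 + 7*r + 10)/(r - 6)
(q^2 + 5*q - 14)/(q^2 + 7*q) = (q - 2)/q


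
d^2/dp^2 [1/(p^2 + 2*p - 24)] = 2*(-p^2 - 2*p + 4*(p + 1)^2 + 24)/(p^2 + 2*p - 24)^3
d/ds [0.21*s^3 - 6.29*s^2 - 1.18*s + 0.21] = 0.63*s^2 - 12.58*s - 1.18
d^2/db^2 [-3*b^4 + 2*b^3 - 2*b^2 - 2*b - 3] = -36*b^2 + 12*b - 4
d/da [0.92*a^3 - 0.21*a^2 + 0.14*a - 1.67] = 2.76*a^2 - 0.42*a + 0.14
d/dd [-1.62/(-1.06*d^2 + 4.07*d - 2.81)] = (6.5934 - 3.4344*d)/(1.06*d^2 - 4.07*d + 2.81)^2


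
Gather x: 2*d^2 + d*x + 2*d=2*d^2 + d*x + 2*d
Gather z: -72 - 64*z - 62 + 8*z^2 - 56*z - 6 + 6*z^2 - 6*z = 14*z^2 - 126*z - 140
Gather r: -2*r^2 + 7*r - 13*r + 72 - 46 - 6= -2*r^2 - 6*r + 20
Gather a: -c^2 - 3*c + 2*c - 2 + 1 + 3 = -c^2 - c + 2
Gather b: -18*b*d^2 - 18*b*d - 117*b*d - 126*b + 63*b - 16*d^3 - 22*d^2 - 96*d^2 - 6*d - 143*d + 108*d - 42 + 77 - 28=b*(-18*d^2 - 135*d - 63) - 16*d^3 - 118*d^2 - 41*d + 7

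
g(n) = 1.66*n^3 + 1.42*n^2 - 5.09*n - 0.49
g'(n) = 4.98*n^2 + 2.84*n - 5.09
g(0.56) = -2.60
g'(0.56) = -1.94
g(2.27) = 14.69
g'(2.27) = 27.02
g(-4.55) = -104.30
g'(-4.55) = 85.09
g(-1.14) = 4.70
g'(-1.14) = -1.86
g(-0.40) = 1.67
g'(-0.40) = -5.43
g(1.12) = -2.08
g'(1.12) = 4.34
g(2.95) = 39.47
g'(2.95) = 46.63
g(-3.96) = -61.15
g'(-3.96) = 61.76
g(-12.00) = -2603.41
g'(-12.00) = 677.95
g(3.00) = 41.84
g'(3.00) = 48.25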